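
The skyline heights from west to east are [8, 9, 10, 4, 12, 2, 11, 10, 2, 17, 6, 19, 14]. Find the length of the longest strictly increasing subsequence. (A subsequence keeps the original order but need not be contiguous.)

6

Track the smallest tail for each achievable length (strict):
8 → extends → [8]
9 → extends → [8, 9]
10 → extends → [8, 9, 10]
4 → replaces 8 → [4, 9, 10]
12 → extends → [4, 9, 10, 12]
2 → replaces 4 → [2, 9, 10, 12]
11 → replaces 12 → [2, 9, 10, 11]
10 → already a tail → [2, 9, 10, 11]
2 → already a tail → [2, 9, 10, 11]
17 → extends → [2, 9, 10, 11, 17]
6 → replaces 9 → [2, 6, 10, 11, 17]
19 → extends → [2, 6, 10, 11, 17, 19]
14 → replaces 17 → [2, 6, 10, 11, 14, 19]
Six tails, so the longest strictly increasing subsequence has length 6 (e.g. 8, 9, 10, 12, 17, 19).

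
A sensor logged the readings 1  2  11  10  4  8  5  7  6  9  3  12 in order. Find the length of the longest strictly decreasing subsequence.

6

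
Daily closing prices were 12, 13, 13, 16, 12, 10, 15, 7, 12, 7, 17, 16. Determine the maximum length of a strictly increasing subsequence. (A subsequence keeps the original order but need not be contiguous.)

4

Track the smallest tail for each achievable length (strict):
12 → extends → [12]
13 → extends → [12, 13]
13 → already a tail → [12, 13]
16 → extends → [12, 13, 16]
12 → already a tail → [12, 13, 16]
10 → replaces 12 → [10, 13, 16]
15 → replaces 16 → [10, 13, 15]
7 → replaces 10 → [7, 13, 15]
12 → replaces 13 → [7, 12, 15]
7 → already a tail → [7, 12, 15]
17 → extends → [7, 12, 15, 17]
16 → replaces 17 → [7, 12, 15, 16]
Four tails, so the longest strictly increasing subsequence has length 4 (e.g. 12, 13, 16, 17).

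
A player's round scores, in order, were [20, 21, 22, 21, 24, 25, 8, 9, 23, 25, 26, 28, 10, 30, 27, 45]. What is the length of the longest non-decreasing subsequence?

10

Track the smallest tail for each achievable length (allowing ties):
20 → extends → [20]
21 → extends → [20, 21]
22 → extends → [20, 21, 22]
21 → replaces 22 → [20, 21, 21]
24 → extends → [20, 21, 21, 24]
25 → extends → [20, 21, 21, 24, 25]
8 → replaces 20 → [8, 21, 21, 24, 25]
9 → replaces 21 → [8, 9, 21, 24, 25]
23 → replaces 24 → [8, 9, 21, 23, 25]
25 → extends → [8, 9, 21, 23, 25, 25]
26 → extends → [8, 9, 21, 23, 25, 25, 26]
28 → extends → [8, 9, 21, 23, 25, 25, 26, 28]
10 → replaces 21 → [8, 9, 10, 23, 25, 25, 26, 28]
30 → extends → [8, 9, 10, 23, 25, 25, 26, 28, 30]
27 → replaces 28 → [8, 9, 10, 23, 25, 25, 26, 27, 30]
45 → extends → [8, 9, 10, 23, 25, 25, 26, 27, 30, 45]
Ten tails, so the longest non-decreasing subsequence has length 10 (e.g. 20, 21, 22, 24, 25, 25, 26, 28, 30, 45).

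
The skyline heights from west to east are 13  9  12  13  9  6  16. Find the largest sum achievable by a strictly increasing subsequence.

Let S[i] be the best sum of a strictly increasing subsequence ending at i:
i:      1  2  3  4  5  6  7
a[i]:  13  9 12 13  9  6 16
S:     13  9 21 34  9  6 50
Maximum is 50 (e.g. 9 + 12 + 13 + 16).

50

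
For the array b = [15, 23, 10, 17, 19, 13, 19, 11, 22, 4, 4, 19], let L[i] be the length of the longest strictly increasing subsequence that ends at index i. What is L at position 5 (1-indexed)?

dp[i] = 1 + max{dp[j] : j<i, b[j]<b[i]} (or 1 if no such j):
i:      1  2  3  4  5  6  7  8  9 10 11 12
b[i]:  15 23 10 17 19 13 19 11 22  4  4 19
dp:     1  2  1  2  3  2  3  2  4  1  1  3
At index 5 the value is 3.

3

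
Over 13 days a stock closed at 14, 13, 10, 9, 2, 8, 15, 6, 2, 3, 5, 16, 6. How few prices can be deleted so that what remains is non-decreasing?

Fewest deletions = n − (longest non-decreasing subsequence).
Patience tails:
14 → extends → [14]
13 → replaces 14 → [13]
10 → replaces 13 → [10]
9 → replaces 10 → [9]
2 → replaces 9 → [2]
8 → extends → [2, 8]
15 → extends → [2, 8, 15]
6 → replaces 8 → [2, 6, 15]
2 → replaces 6 → [2, 2, 15]
3 → replaces 15 → [2, 2, 3]
5 → extends → [2, 2, 3, 5]
16 → extends → [2, 2, 3, 5, 16]
6 → replaces 16 → [2, 2, 3, 5, 6]
Longest non-decreasing subsequence has length 5, so deletions = 13 − 5 = 8.

8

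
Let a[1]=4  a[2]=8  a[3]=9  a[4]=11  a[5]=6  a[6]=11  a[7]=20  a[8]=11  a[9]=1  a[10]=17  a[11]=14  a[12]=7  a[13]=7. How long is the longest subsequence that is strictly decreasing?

Let dp[i] be the longest strictly decreasing subsequence ending at i:
i:      1  2  3  4  5  6  7  8  9 10 11 12 13
a[i]:   4  8  9 11  6 11 20 11  1 17 14  7  7
dp:     1  1  1  1  2  1  1  2  3  2  3  4  4
Maximum is 4.

4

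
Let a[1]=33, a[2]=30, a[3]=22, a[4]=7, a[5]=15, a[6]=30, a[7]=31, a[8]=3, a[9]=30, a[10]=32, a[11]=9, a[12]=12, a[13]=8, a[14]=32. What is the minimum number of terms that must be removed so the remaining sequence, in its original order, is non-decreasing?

Fewest deletions = n − (longest non-decreasing subsequence).
Patience tails:
33 → extends → [33]
30 → replaces 33 → [30]
22 → replaces 30 → [22]
7 → replaces 22 → [7]
15 → extends → [7, 15]
30 → extends → [7, 15, 30]
31 → extends → [7, 15, 30, 31]
3 → replaces 7 → [3, 15, 30, 31]
30 → replaces 31 → [3, 15, 30, 30]
32 → extends → [3, 15, 30, 30, 32]
9 → replaces 15 → [3, 9, 30, 30, 32]
12 → replaces 30 → [3, 9, 12, 30, 32]
8 → replaces 9 → [3, 8, 12, 30, 32]
32 → extends → [3, 8, 12, 30, 32, 32]
Longest non-decreasing subsequence has length 6, so deletions = 14 − 6 = 8.

8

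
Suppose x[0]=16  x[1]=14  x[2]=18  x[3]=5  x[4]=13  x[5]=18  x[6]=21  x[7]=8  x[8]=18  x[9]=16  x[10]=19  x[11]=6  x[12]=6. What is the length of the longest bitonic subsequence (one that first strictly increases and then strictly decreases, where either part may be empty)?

7

inc[i] = longest strictly increasing subsequence ending at i; dec[i] = longest strictly decreasing subsequence starting at i:
i:      0  1  2  3  4  5  6  7  8  9 10 11 12
x[i]:  16 14 18  5 13 18 21  8 18 16 19  6  6
inc:    1  1  2  1  2  3  4  2  3  3  4  2  2
dec:    5  4  4  1  3  3  4  2  3  2  2  1  1
Best peak at i=6 (value 21): inc=4, dec=4, length 4+4−1 = 7.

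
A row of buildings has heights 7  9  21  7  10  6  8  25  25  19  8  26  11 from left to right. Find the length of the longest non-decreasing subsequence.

Track the smallest tail for each achievable length (allowing ties):
7 → extends → [7]
9 → extends → [7, 9]
21 → extends → [7, 9, 21]
7 → replaces 9 → [7, 7, 21]
10 → replaces 21 → [7, 7, 10]
6 → replaces 7 → [6, 7, 10]
8 → replaces 10 → [6, 7, 8]
25 → extends → [6, 7, 8, 25]
25 → extends → [6, 7, 8, 25, 25]
19 → replaces 25 → [6, 7, 8, 19, 25]
8 → replaces 19 → [6, 7, 8, 8, 25]
26 → extends → [6, 7, 8, 8, 25, 26]
11 → replaces 25 → [6, 7, 8, 8, 11, 26]
Six tails, so the longest non-decreasing subsequence has length 6 (e.g. 7, 9, 21, 25, 25, 26).

6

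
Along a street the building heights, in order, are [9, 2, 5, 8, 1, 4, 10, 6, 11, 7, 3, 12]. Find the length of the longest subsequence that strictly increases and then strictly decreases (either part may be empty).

inc[i] = longest strictly increasing subsequence ending at i; dec[i] = longest strictly decreasing subsequence starting at i:
i:      1  2  3  4  5  6  7  8  9 10 11 12
a[i]:   9  2  5  8  1  4 10  6 11  7  3 12
inc:    1  1  2  3  1  2  4  3  5  4  2  6
dec:    4  2  3  3  1  2  3  2  3  2  1  1
Best peak at i=9 (value 11): inc=5, dec=3, length 5+3−1 = 7.

7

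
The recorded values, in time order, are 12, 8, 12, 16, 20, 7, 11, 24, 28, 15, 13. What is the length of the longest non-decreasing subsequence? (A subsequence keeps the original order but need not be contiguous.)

6

Let dp[i] be the length of the longest such subsequence ending at index i:
i:      1  2  3  4  5  6  7  8  9 10 11
a[i]:  12  8 12 16 20  7 11 24 28 15 13
dp:     1  1  2  3  4  1  2  5  6  3  3
Maximum dp value is 6.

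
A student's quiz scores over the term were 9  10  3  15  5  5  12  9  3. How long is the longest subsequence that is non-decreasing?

Let dp[i] be the length of the longest such subsequence ending at index i:
i:      1  2  3  4  5  6  7  8  9
a[i]:   9 10  3 15  5  5 12  9  3
dp:     1  2  1  3  2  3  4  4  2
Maximum dp value is 4.

4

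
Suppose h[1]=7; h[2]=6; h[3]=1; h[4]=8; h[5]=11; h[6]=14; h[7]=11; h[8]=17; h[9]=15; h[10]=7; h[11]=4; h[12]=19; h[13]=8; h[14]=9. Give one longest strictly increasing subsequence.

7, 8, 11, 14, 17, 19

Patience tails give the LIS length; then backtrack through the dp parents:
7 → extends → [7]
6 → replaces 7 → [6]
1 → replaces 6 → [1]
8 → extends → [1, 8]
11 → extends → [1, 8, 11]
14 → extends → [1, 8, 11, 14]
11 → already a tail → [1, 8, 11, 14]
17 → extends → [1, 8, 11, 14, 17]
15 → replaces 17 → [1, 8, 11, 14, 15]
7 → replaces 8 → [1, 7, 11, 14, 15]
4 → replaces 7 → [1, 4, 11, 14, 15]
19 → extends → [1, 4, 11, 14, 15, 19]
8 → replaces 11 → [1, 4, 8, 14, 15, 19]
9 → replaces 14 → [1, 4, 8, 9, 15, 19]
Length 6; one witness is 7, 8, 11, 14, 17, 19.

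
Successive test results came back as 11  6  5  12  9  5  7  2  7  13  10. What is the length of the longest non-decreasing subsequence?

5

Let dp[i] be the length of the longest such subsequence ending at index i:
i:      1  2  3  4  5  6  7  8  9 10 11
a[i]:  11  6  5 12  9  5  7  2  7 13 10
dp:     1  1  1  2  2  2  3  1  4  5  5
Maximum dp value is 5.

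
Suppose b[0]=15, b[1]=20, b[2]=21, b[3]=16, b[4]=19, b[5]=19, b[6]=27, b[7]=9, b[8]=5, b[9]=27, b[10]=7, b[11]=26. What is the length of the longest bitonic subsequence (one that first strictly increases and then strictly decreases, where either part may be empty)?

inc[i] = longest strictly increasing subsequence ending at i; dec[i] = longest strictly decreasing subsequence starting at i:
i:      0  1  2  3  4  5  6  7  8  9 10 11
b[i]:  15 20 21 16 19 19 27  9  5 27  7 26
inc:    1  2  3  2  3  3  4  1  1  4  2  4
dec:    3  4  4  3  3  3  3  2  1  2  1  1
Best peak at i=2 (value 21): inc=3, dec=4, length 3+4−1 = 6.

6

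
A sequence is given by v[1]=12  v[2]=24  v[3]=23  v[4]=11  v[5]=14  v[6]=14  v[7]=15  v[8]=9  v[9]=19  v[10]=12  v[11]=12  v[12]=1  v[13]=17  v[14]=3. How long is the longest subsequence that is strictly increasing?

4

Track the smallest tail for each achievable length (strict):
12 → extends → [12]
24 → extends → [12, 24]
23 → replaces 24 → [12, 23]
11 → replaces 12 → [11, 23]
14 → replaces 23 → [11, 14]
14 → already a tail → [11, 14]
15 → extends → [11, 14, 15]
9 → replaces 11 → [9, 14, 15]
19 → extends → [9, 14, 15, 19]
12 → replaces 14 → [9, 12, 15, 19]
12 → already a tail → [9, 12, 15, 19]
1 → replaces 9 → [1, 12, 15, 19]
17 → replaces 19 → [1, 12, 15, 17]
3 → replaces 12 → [1, 3, 15, 17]
Four tails, so the longest strictly increasing subsequence has length 4 (e.g. 12, 14, 15, 19).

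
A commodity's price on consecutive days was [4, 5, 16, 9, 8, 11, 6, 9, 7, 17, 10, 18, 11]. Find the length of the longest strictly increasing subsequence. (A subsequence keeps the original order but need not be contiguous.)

6

Track the smallest tail for each achievable length (strict):
4 → extends → [4]
5 → extends → [4, 5]
16 → extends → [4, 5, 16]
9 → replaces 16 → [4, 5, 9]
8 → replaces 9 → [4, 5, 8]
11 → extends → [4, 5, 8, 11]
6 → replaces 8 → [4, 5, 6, 11]
9 → replaces 11 → [4, 5, 6, 9]
7 → replaces 9 → [4, 5, 6, 7]
17 → extends → [4, 5, 6, 7, 17]
10 → replaces 17 → [4, 5, 6, 7, 10]
18 → extends → [4, 5, 6, 7, 10, 18]
11 → replaces 18 → [4, 5, 6, 7, 10, 11]
Six tails, so the longest strictly increasing subsequence has length 6 (e.g. 4, 5, 9, 11, 17, 18).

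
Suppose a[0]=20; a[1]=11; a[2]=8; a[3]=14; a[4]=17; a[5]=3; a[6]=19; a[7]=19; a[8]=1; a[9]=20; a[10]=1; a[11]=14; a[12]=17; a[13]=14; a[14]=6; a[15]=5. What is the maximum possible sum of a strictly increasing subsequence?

81

Let S[i] be the best sum of a strictly increasing subsequence ending at i:
i:      0  1  2  3  4  5  6  7  8  9 10 11 12 13 14 15
a[i]:  20 11  8 14 17  3 19 19  1 20  1 14 17 14  6  5
S:     20 11  8 25 42  3 61 61  1 81  1 25 42 25  9  8
Maximum is 81 (e.g. 11 + 14 + 17 + 19 + 20).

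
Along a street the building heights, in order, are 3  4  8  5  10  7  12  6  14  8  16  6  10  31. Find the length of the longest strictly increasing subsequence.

8

Let dp[i] be the length of the longest such subsequence ending at index i:
i:      1  2  3  4  5  6  7  8  9 10 11 12 13 14
a[i]:   3  4  8  5 10  7 12  6 14  8 16  6 10 31
dp:     1  2  3  3  4  4  5  4  6  5  7  4  6  8
Maximum dp value is 8.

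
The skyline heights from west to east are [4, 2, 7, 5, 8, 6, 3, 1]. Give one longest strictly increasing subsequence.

4, 7, 8

Patience tails give the LIS length; then backtrack through the dp parents:
4 → extends → [4]
2 → replaces 4 → [2]
7 → extends → [2, 7]
5 → replaces 7 → [2, 5]
8 → extends → [2, 5, 8]
6 → replaces 8 → [2, 5, 6]
3 → replaces 5 → [2, 3, 6]
1 → replaces 2 → [1, 3, 6]
Length 3; one witness is 4, 7, 8.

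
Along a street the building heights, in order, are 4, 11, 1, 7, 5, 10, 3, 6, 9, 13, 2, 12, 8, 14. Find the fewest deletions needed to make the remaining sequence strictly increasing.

8

Fewest deletions = n − (longest strictly increasing subsequence).
i:      1  2  3  4  5  6  7  8  9 10 11 12 13 14
a[i]:   4 11  1  7  5 10  3  6  9 13  2 12  8 14
dp:     1  2  1  2  2  3  2  3  4  5  2  5  4  6
max dp = 6, so deletions = 14 − 6 = 8.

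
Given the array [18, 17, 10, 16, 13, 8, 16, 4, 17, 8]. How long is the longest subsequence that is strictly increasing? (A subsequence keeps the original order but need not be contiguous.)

4

Track the smallest tail for each achievable length (strict):
18 → extends → [18]
17 → replaces 18 → [17]
10 → replaces 17 → [10]
16 → extends → [10, 16]
13 → replaces 16 → [10, 13]
8 → replaces 10 → [8, 13]
16 → extends → [8, 13, 16]
4 → replaces 8 → [4, 13, 16]
17 → extends → [4, 13, 16, 17]
8 → replaces 13 → [4, 8, 16, 17]
Four tails, so the longest strictly increasing subsequence has length 4 (e.g. 10, 13, 16, 17).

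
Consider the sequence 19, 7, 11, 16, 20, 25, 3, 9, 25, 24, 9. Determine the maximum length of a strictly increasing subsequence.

5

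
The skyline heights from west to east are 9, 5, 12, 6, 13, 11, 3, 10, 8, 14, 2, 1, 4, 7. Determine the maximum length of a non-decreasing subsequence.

Track the smallest tail for each achievable length (allowing ties):
9 → extends → [9]
5 → replaces 9 → [5]
12 → extends → [5, 12]
6 → replaces 12 → [5, 6]
13 → extends → [5, 6, 13]
11 → replaces 13 → [5, 6, 11]
3 → replaces 5 → [3, 6, 11]
10 → replaces 11 → [3, 6, 10]
8 → replaces 10 → [3, 6, 8]
14 → extends → [3, 6, 8, 14]
2 → replaces 3 → [2, 6, 8, 14]
1 → replaces 2 → [1, 6, 8, 14]
4 → replaces 6 → [1, 4, 8, 14]
7 → replaces 8 → [1, 4, 7, 14]
Four tails, so the longest non-decreasing subsequence has length 4 (e.g. 9, 12, 13, 14).

4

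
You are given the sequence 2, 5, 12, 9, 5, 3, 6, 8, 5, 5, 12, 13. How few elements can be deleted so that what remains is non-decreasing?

Fewest deletions = n − (longest non-decreasing subsequence).
i:      1  2  3  4  5  6  7  8  9 10 11 12
a[i]:   2  5 12  9  5  3  6  8  5  5 12 13
dp:     1  2  3  3  3  2  4  5  4  5  6  7
max dp = 7, so deletions = 12 − 7 = 5.

5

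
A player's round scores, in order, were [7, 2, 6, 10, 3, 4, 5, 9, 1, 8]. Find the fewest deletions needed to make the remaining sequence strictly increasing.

Fewest deletions = n − (longest strictly increasing subsequence).
i:      1  2  3  4  5  6  7  8  9 10
a[i]:   7  2  6 10  3  4  5  9  1  8
dp:     1  1  2  3  2  3  4  5  1  5
max dp = 5, so deletions = 10 − 5 = 5.

5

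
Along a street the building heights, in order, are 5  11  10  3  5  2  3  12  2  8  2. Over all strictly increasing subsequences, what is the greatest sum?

Let S[i] be the best sum of a strictly increasing subsequence ending at i:
i:      1  2  3  4  5  6  7  8  9 10 11
a[i]:   5 11 10  3  5  2  3 12  2  8  2
S:      5 16 15  3  8  2  5 28  2 16  2
Maximum is 28 (e.g. 5 + 11 + 12).

28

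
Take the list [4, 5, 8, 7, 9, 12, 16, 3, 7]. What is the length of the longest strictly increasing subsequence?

Track the smallest tail for each achievable length (strict):
4 → extends → [4]
5 → extends → [4, 5]
8 → extends → [4, 5, 8]
7 → replaces 8 → [4, 5, 7]
9 → extends → [4, 5, 7, 9]
12 → extends → [4, 5, 7, 9, 12]
16 → extends → [4, 5, 7, 9, 12, 16]
3 → replaces 4 → [3, 5, 7, 9, 12, 16]
7 → already a tail → [3, 5, 7, 9, 12, 16]
Six tails, so the longest strictly increasing subsequence has length 6 (e.g. 4, 5, 8, 9, 12, 16).

6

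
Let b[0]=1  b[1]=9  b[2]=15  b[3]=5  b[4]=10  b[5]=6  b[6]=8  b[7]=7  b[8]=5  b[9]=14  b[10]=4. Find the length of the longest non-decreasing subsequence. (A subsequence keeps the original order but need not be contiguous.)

5

Track the smallest tail for each achievable length (allowing ties):
1 → extends → [1]
9 → extends → [1, 9]
15 → extends → [1, 9, 15]
5 → replaces 9 → [1, 5, 15]
10 → replaces 15 → [1, 5, 10]
6 → replaces 10 → [1, 5, 6]
8 → extends → [1, 5, 6, 8]
7 → replaces 8 → [1, 5, 6, 7]
5 → replaces 6 → [1, 5, 5, 7]
14 → extends → [1, 5, 5, 7, 14]
4 → replaces 5 → [1, 4, 5, 7, 14]
Five tails, so the longest non-decreasing subsequence has length 5 (e.g. 1, 5, 6, 8, 14).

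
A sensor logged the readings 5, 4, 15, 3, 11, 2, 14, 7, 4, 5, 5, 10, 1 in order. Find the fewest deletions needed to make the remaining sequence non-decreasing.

Fewest deletions = n − (longest non-decreasing subsequence).
Patience tails:
5 → extends → [5]
4 → replaces 5 → [4]
15 → extends → [4, 15]
3 → replaces 4 → [3, 15]
11 → replaces 15 → [3, 11]
2 → replaces 3 → [2, 11]
14 → extends → [2, 11, 14]
7 → replaces 11 → [2, 7, 14]
4 → replaces 7 → [2, 4, 14]
5 → replaces 14 → [2, 4, 5]
5 → extends → [2, 4, 5, 5]
10 → extends → [2, 4, 5, 5, 10]
1 → replaces 2 → [1, 4, 5, 5, 10]
Longest non-decreasing subsequence has length 5, so deletions = 13 − 5 = 8.

8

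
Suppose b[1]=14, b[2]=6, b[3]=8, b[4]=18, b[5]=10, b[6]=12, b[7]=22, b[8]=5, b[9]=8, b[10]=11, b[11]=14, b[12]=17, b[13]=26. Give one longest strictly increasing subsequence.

Patience tails give the LIS length; then backtrack through the dp parents:
14 → extends → [14]
6 → replaces 14 → [6]
8 → extends → [6, 8]
18 → extends → [6, 8, 18]
10 → replaces 18 → [6, 8, 10]
12 → extends → [6, 8, 10, 12]
22 → extends → [6, 8, 10, 12, 22]
5 → replaces 6 → [5, 8, 10, 12, 22]
8 → already a tail → [5, 8, 10, 12, 22]
11 → replaces 12 → [5, 8, 10, 11, 22]
14 → replaces 22 → [5, 8, 10, 11, 14]
17 → extends → [5, 8, 10, 11, 14, 17]
26 → extends → [5, 8, 10, 11, 14, 17, 26]
Length 7; one witness is 6, 8, 10, 12, 14, 17, 26.

6, 8, 10, 12, 14, 17, 26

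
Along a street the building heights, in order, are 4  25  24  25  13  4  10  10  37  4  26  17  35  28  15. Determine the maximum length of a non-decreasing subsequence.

6

Track the smallest tail for each achievable length (allowing ties):
4 → extends → [4]
25 → extends → [4, 25]
24 → replaces 25 → [4, 24]
25 → extends → [4, 24, 25]
13 → replaces 24 → [4, 13, 25]
4 → replaces 13 → [4, 4, 25]
10 → replaces 25 → [4, 4, 10]
10 → extends → [4, 4, 10, 10]
37 → extends → [4, 4, 10, 10, 37]
4 → replaces 10 → [4, 4, 4, 10, 37]
26 → replaces 37 → [4, 4, 4, 10, 26]
17 → replaces 26 → [4, 4, 4, 10, 17]
35 → extends → [4, 4, 4, 10, 17, 35]
28 → replaces 35 → [4, 4, 4, 10, 17, 28]
15 → replaces 17 → [4, 4, 4, 10, 15, 28]
Six tails, so the longest non-decreasing subsequence has length 6 (e.g. 4, 4, 10, 10, 26, 35).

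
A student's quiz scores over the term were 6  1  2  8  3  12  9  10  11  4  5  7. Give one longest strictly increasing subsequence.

1, 2, 8, 9, 10, 11

Patience tails give the LIS length; then backtrack through the dp parents:
6 → extends → [6]
1 → replaces 6 → [1]
2 → extends → [1, 2]
8 → extends → [1, 2, 8]
3 → replaces 8 → [1, 2, 3]
12 → extends → [1, 2, 3, 12]
9 → replaces 12 → [1, 2, 3, 9]
10 → extends → [1, 2, 3, 9, 10]
11 → extends → [1, 2, 3, 9, 10, 11]
4 → replaces 9 → [1, 2, 3, 4, 10, 11]
5 → replaces 10 → [1, 2, 3, 4, 5, 11]
7 → replaces 11 → [1, 2, 3, 4, 5, 7]
Length 6; one witness is 1, 2, 8, 9, 10, 11.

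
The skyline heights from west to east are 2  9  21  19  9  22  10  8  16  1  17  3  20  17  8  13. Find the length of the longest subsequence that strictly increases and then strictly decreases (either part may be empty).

inc[i] = longest strictly increasing subsequence ending at i; dec[i] = longest strictly decreasing subsequence starting at i:
i:      1  2  3  4  5  6  7  8  9 10 11 12 13 14 15 16
a[i]:   2  9 21 19  9 22 10  8 16  1 17  3 20 17  8 13
inc:    1  2  3  3  2  4  3  2  4  1  5  2  6  5  3  4
dec:    2  3  5  4  3  4  3  2  2  1  2  1  3  2  1  1
Best peak at i=13 (value 20): inc=6, dec=3, length 6+3−1 = 8.

8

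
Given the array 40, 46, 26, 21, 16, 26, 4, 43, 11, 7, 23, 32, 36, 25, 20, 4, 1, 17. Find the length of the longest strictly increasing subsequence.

Track the smallest tail for each achievable length (strict):
40 → extends → [40]
46 → extends → [40, 46]
26 → replaces 40 → [26, 46]
21 → replaces 26 → [21, 46]
16 → replaces 21 → [16, 46]
26 → replaces 46 → [16, 26]
4 → replaces 16 → [4, 26]
43 → extends → [4, 26, 43]
11 → replaces 26 → [4, 11, 43]
7 → replaces 11 → [4, 7, 43]
23 → replaces 43 → [4, 7, 23]
32 → extends → [4, 7, 23, 32]
36 → extends → [4, 7, 23, 32, 36]
25 → replaces 32 → [4, 7, 23, 25, 36]
20 → replaces 23 → [4, 7, 20, 25, 36]
4 → already a tail → [4, 7, 20, 25, 36]
1 → replaces 4 → [1, 7, 20, 25, 36]
17 → replaces 20 → [1, 7, 17, 25, 36]
Five tails, so the longest strictly increasing subsequence has length 5 (e.g. 4, 11, 23, 32, 36).

5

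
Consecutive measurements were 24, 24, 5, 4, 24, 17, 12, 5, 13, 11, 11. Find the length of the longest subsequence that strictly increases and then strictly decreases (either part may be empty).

5

inc[i] = longest strictly increasing subsequence ending at i; dec[i] = longest strictly decreasing subsequence starting at i:
i:      1  2  3  4  5  6  7  8  9 10 11
a[i]:  24 24  5  4 24 17 12  5 13 11 11
inc:    1  1  1  1  2  2  2  2  3  3  3
dec:    4  4  2  1  4  3  2  1  2  1  1
Best peak at i=5 (value 24): inc=2, dec=4, length 2+4−1 = 5.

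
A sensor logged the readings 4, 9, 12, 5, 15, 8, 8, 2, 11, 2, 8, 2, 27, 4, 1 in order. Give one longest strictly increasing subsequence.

Patience tails give the LIS length; then backtrack through the dp parents:
4 → extends → [4]
9 → extends → [4, 9]
12 → extends → [4, 9, 12]
5 → replaces 9 → [4, 5, 12]
15 → extends → [4, 5, 12, 15]
8 → replaces 12 → [4, 5, 8, 15]
8 → already a tail → [4, 5, 8, 15]
2 → replaces 4 → [2, 5, 8, 15]
11 → replaces 15 → [2, 5, 8, 11]
2 → already a tail → [2, 5, 8, 11]
8 → already a tail → [2, 5, 8, 11]
2 → already a tail → [2, 5, 8, 11]
27 → extends → [2, 5, 8, 11, 27]
4 → replaces 5 → [2, 4, 8, 11, 27]
1 → replaces 2 → [1, 4, 8, 11, 27]
Length 5; one witness is 4, 9, 12, 15, 27.

4, 9, 12, 15, 27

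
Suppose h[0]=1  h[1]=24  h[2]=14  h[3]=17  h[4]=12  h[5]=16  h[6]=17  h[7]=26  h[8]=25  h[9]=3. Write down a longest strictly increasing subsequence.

Patience tails give the LIS length; then backtrack through the dp parents:
1 → extends → [1]
24 → extends → [1, 24]
14 → replaces 24 → [1, 14]
17 → extends → [1, 14, 17]
12 → replaces 14 → [1, 12, 17]
16 → replaces 17 → [1, 12, 16]
17 → extends → [1, 12, 16, 17]
26 → extends → [1, 12, 16, 17, 26]
25 → replaces 26 → [1, 12, 16, 17, 25]
3 → replaces 12 → [1, 3, 16, 17, 25]
Length 5; one witness is 1, 14, 16, 17, 26.

1, 14, 16, 17, 26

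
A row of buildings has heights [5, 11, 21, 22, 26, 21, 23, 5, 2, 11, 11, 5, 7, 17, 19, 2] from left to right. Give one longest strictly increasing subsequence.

5, 11, 21, 22, 26

Patience tails give the LIS length; then backtrack through the dp parents:
5 → extends → [5]
11 → extends → [5, 11]
21 → extends → [5, 11, 21]
22 → extends → [5, 11, 21, 22]
26 → extends → [5, 11, 21, 22, 26]
21 → already a tail → [5, 11, 21, 22, 26]
23 → replaces 26 → [5, 11, 21, 22, 23]
5 → already a tail → [5, 11, 21, 22, 23]
2 → replaces 5 → [2, 11, 21, 22, 23]
11 → already a tail → [2, 11, 21, 22, 23]
11 → already a tail → [2, 11, 21, 22, 23]
5 → replaces 11 → [2, 5, 21, 22, 23]
7 → replaces 21 → [2, 5, 7, 22, 23]
17 → replaces 22 → [2, 5, 7, 17, 23]
19 → replaces 23 → [2, 5, 7, 17, 19]
2 → already a tail → [2, 5, 7, 17, 19]
Length 5; one witness is 5, 11, 21, 22, 26.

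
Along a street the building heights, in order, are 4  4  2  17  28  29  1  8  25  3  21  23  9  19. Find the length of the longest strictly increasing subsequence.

4

Let dp[i] be the length of the longest such subsequence ending at index i:
i:      1  2  3  4  5  6  7  8  9 10 11 12 13 14
a[i]:   4  4  2 17 28 29  1  8 25  3 21 23  9 19
dp:     1  1  1  2  3  4  1  2  3  2  3  4  3  4
Maximum dp value is 4.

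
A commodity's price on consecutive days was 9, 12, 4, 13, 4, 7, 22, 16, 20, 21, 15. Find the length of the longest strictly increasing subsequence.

Track the smallest tail for each achievable length (strict):
9 → extends → [9]
12 → extends → [9, 12]
4 → replaces 9 → [4, 12]
13 → extends → [4, 12, 13]
4 → already a tail → [4, 12, 13]
7 → replaces 12 → [4, 7, 13]
22 → extends → [4, 7, 13, 22]
16 → replaces 22 → [4, 7, 13, 16]
20 → extends → [4, 7, 13, 16, 20]
21 → extends → [4, 7, 13, 16, 20, 21]
15 → replaces 16 → [4, 7, 13, 15, 20, 21]
Six tails, so the longest strictly increasing subsequence has length 6 (e.g. 9, 12, 13, 16, 20, 21).

6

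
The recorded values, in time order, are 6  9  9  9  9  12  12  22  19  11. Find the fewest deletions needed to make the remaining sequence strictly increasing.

6

Fewest deletions = n − (longest strictly increasing subsequence).
i:      1  2  3  4  5  6  7  8  9 10
a[i]:   6  9  9  9  9 12 12 22 19 11
dp:     1  2  2  2  2  3  3  4  4  3
max dp = 4, so deletions = 10 − 4 = 6.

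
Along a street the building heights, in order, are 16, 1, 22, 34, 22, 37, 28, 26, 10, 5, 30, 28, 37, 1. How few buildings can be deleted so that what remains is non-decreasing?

Fewest deletions = n − (longest non-decreasing subsequence).
Patience tails:
16 → extends → [16]
1 → replaces 16 → [1]
22 → extends → [1, 22]
34 → extends → [1, 22, 34]
22 → replaces 34 → [1, 22, 22]
37 → extends → [1, 22, 22, 37]
28 → replaces 37 → [1, 22, 22, 28]
26 → replaces 28 → [1, 22, 22, 26]
10 → replaces 22 → [1, 10, 22, 26]
5 → replaces 10 → [1, 5, 22, 26]
30 → extends → [1, 5, 22, 26, 30]
28 → replaces 30 → [1, 5, 22, 26, 28]
37 → extends → [1, 5, 22, 26, 28, 37]
1 → replaces 5 → [1, 1, 22, 26, 28, 37]
Longest non-decreasing subsequence has length 6, so deletions = 14 − 6 = 8.

8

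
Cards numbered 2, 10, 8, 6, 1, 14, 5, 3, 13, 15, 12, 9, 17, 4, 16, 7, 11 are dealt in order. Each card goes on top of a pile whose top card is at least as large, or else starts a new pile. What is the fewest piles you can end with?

Place each on the leftmost legal pile:
2 → new pile 1 (tops now [2])
10 → new pile 2 (tops now [2, 10])
8 → pile 2 (tops now [2, 8])
6 → pile 2 (tops now [2, 6])
1 → pile 1 (tops now [1, 6])
14 → new pile 3 (tops now [1, 6, 14])
5 → pile 2 (tops now [1, 5, 14])
3 → pile 2 (tops now [1, 3, 14])
13 → pile 3 (tops now [1, 3, 13])
15 → new pile 4 (tops now [1, 3, 13, 15])
12 → pile 3 (tops now [1, 3, 12, 15])
9 → pile 3 (tops now [1, 3, 9, 15])
17 → new pile 5 (tops now [1, 3, 9, 15, 17])
4 → pile 3 (tops now [1, 3, 4, 15, 17])
16 → pile 5 (tops now [1, 3, 4, 15, 16])
7 → pile 4 (tops now [1, 3, 4, 7, 16])
11 → pile 5 (tops now [1, 3, 4, 7, 11])
Five piles.

5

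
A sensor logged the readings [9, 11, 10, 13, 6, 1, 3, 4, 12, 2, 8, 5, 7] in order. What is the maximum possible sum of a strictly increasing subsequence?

Let S[i] be the best sum of a strictly increasing subsequence ending at i:
i:      1  2  3  4  5  6  7  8  9 10 11 12 13
a[i]:   9 11 10 13  6  1  3  4 12  2  8  5  7
S:      9 20 19 33  6  1  4  8 32  3 16 13 20
Maximum is 33 (e.g. 9 + 11 + 13).

33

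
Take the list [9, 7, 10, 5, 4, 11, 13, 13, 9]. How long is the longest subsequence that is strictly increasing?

Track the smallest tail for each achievable length (strict):
9 → extends → [9]
7 → replaces 9 → [7]
10 → extends → [7, 10]
5 → replaces 7 → [5, 10]
4 → replaces 5 → [4, 10]
11 → extends → [4, 10, 11]
13 → extends → [4, 10, 11, 13]
13 → already a tail → [4, 10, 11, 13]
9 → replaces 10 → [4, 9, 11, 13]
Four tails, so the longest strictly increasing subsequence has length 4 (e.g. 9, 10, 11, 13).

4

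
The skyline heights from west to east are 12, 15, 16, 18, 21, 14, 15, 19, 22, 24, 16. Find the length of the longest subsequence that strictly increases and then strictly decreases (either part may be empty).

8

inc[i] = longest strictly increasing subsequence ending at i; dec[i] = longest strictly decreasing subsequence starting at i:
i:      1  2  3  4  5  6  7  8  9 10 11
a[i]:  12 15 16 18 21 14 15 19 22 24 16
inc:    1  2  3  4  5  2  3  5  6  7  4
dec:    1  2  2  2  3  1  1  2  2  2  1
Best peak at i=10 (value 24): inc=7, dec=2, length 7+2−1 = 8.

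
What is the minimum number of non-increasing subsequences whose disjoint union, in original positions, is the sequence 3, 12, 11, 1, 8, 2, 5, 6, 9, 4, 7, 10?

6

Place each on the leftmost legal pile:
3 → new pile 1 (tops now [3])
12 → new pile 2 (tops now [3, 12])
11 → pile 2 (tops now [3, 11])
1 → pile 1 (tops now [1, 11])
8 → pile 2 (tops now [1, 8])
2 → pile 2 (tops now [1, 2])
5 → new pile 3 (tops now [1, 2, 5])
6 → new pile 4 (tops now [1, 2, 5, 6])
9 → new pile 5 (tops now [1, 2, 5, 6, 9])
4 → pile 3 (tops now [1, 2, 4, 6, 9])
7 → pile 5 (tops now [1, 2, 4, 6, 7])
10 → new pile 6 (tops now [1, 2, 4, 6, 7, 10])
Six piles.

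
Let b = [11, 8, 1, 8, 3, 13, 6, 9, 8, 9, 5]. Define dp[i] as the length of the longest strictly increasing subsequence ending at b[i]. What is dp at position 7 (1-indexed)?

dp[i] = 1 + max{dp[j] : j<i, b[j]<b[i]} (or 1 if no such j):
i:      1  2  3  4  5  6  7  8  9 10 11
b[i]:  11  8  1  8  3 13  6  9  8  9  5
dp:     1  1  1  2  2  3  3  4  4  5  3
At index 7 the value is 3.

3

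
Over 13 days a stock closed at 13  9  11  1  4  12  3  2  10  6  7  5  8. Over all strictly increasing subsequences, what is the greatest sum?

32

Let S[i] be the best sum of a strictly increasing subsequence ending at i:
i:      1  2  3  4  5  6  7  8  9 10 11 12 13
a[i]:  13  9 11  1  4 12  3  2 10  6  7  5  8
S:     13  9 20  1  5 32  4  3 19 11 18 10 26
Maximum is 32 (e.g. 9 + 11 + 12).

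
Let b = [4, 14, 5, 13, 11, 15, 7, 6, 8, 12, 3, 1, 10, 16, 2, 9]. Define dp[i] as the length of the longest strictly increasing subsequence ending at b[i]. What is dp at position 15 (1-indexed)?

dp[i] = 1 + max{dp[j] : j<i, b[j]<b[i]} (or 1 if no such j):
i:      1  2  3  4  5  6  7  8  9 10 11 12 13 14 15 16
b[i]:   4 14  5 13 11 15  7  6  8 12  3  1 10 16  2  9
dp:     1  2  2  3  3  4  3  3  4  5  1  1  5  6  2  5
At index 15 the value is 2.

2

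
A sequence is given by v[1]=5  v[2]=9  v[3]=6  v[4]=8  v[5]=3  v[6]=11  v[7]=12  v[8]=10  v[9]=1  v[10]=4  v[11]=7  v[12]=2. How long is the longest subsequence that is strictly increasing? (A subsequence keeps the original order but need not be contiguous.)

Track the smallest tail for each achievable length (strict):
5 → extends → [5]
9 → extends → [5, 9]
6 → replaces 9 → [5, 6]
8 → extends → [5, 6, 8]
3 → replaces 5 → [3, 6, 8]
11 → extends → [3, 6, 8, 11]
12 → extends → [3, 6, 8, 11, 12]
10 → replaces 11 → [3, 6, 8, 10, 12]
1 → replaces 3 → [1, 6, 8, 10, 12]
4 → replaces 6 → [1, 4, 8, 10, 12]
7 → replaces 8 → [1, 4, 7, 10, 12]
2 → replaces 4 → [1, 2, 7, 10, 12]
Five tails, so the longest strictly increasing subsequence has length 5 (e.g. 5, 6, 8, 11, 12).

5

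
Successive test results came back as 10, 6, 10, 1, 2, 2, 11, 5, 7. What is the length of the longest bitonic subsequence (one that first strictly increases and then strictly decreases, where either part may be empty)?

inc[i] = longest strictly increasing subsequence ending at i; dec[i] = longest strictly decreasing subsequence starting at i:
i:      1  2  3  4  5  6  7  8  9
a[i]:  10  6 10  1  2  2 11  5  7
inc:    1  1  2  1  2  2  3  3  4
dec:    3  2  2  1  1  1  2  1  1
Best peak at i=7 (value 11): inc=3, dec=2, length 3+2−1 = 4.

4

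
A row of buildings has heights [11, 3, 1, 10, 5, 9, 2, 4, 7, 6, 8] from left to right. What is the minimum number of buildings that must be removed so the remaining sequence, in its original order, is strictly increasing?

6

Fewest deletions = n − (longest strictly increasing subsequence).
Patience tails:
11 → extends → [11]
3 → replaces 11 → [3]
1 → replaces 3 → [1]
10 → extends → [1, 10]
5 → replaces 10 → [1, 5]
9 → extends → [1, 5, 9]
2 → replaces 5 → [1, 2, 9]
4 → replaces 9 → [1, 2, 4]
7 → extends → [1, 2, 4, 7]
6 → replaces 7 → [1, 2, 4, 6]
8 → extends → [1, 2, 4, 6, 8]
Longest strictly increasing subsequence has length 5, so deletions = 11 − 5 = 6.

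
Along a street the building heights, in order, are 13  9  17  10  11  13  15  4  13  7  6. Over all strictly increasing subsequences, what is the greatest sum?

58

Let S[i] be the best sum of a strictly increasing subsequence ending at i:
i:      1  2  3  4  5  6  7  8  9 10 11
a[i]:  13  9 17 10 11 13 15  4 13  7  6
S:     13  9 30 19 30 43 58  4 43 11 10
Maximum is 58 (e.g. 9 + 10 + 11 + 13 + 15).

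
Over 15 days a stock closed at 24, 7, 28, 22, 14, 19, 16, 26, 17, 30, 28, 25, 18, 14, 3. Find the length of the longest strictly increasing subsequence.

Track the smallest tail for each achievable length (strict):
24 → extends → [24]
7 → replaces 24 → [7]
28 → extends → [7, 28]
22 → replaces 28 → [7, 22]
14 → replaces 22 → [7, 14]
19 → extends → [7, 14, 19]
16 → replaces 19 → [7, 14, 16]
26 → extends → [7, 14, 16, 26]
17 → replaces 26 → [7, 14, 16, 17]
30 → extends → [7, 14, 16, 17, 30]
28 → replaces 30 → [7, 14, 16, 17, 28]
25 → replaces 28 → [7, 14, 16, 17, 25]
18 → replaces 25 → [7, 14, 16, 17, 18]
14 → already a tail → [7, 14, 16, 17, 18]
3 → replaces 7 → [3, 14, 16, 17, 18]
Five tails, so the longest strictly increasing subsequence has length 5 (e.g. 7, 14, 19, 26, 30).

5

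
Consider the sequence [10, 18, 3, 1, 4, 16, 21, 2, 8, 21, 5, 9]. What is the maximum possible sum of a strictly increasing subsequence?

49

Let S[i] be the best sum of a strictly increasing subsequence ending at i:
i:      1  2  3  4  5  6  7  8  9 10 11 12
a[i]:  10 18  3  1  4 16 21  2  8 21  5  9
S:     10 28  3  1  7 26 49  3 15 49 12 24
Maximum is 49 (e.g. 10 + 18 + 21).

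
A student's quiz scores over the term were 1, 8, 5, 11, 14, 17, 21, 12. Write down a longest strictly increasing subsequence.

Patience tails give the LIS length; then backtrack through the dp parents:
1 → extends → [1]
8 → extends → [1, 8]
5 → replaces 8 → [1, 5]
11 → extends → [1, 5, 11]
14 → extends → [1, 5, 11, 14]
17 → extends → [1, 5, 11, 14, 17]
21 → extends → [1, 5, 11, 14, 17, 21]
12 → replaces 14 → [1, 5, 11, 12, 17, 21]
Length 6; one witness is 1, 8, 11, 14, 17, 21.

1, 8, 11, 14, 17, 21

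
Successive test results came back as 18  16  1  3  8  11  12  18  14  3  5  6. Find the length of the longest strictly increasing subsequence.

Let dp[i] be the length of the longest such subsequence ending at index i:
i:      1  2  3  4  5  6  7  8  9 10 11 12
a[i]:  18 16  1  3  8 11 12 18 14  3  5  6
dp:     1  1  1  2  3  4  5  6  6  2  3  4
Maximum dp value is 6.

6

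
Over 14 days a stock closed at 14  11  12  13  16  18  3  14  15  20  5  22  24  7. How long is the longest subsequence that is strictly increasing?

8

Track the smallest tail for each achievable length (strict):
14 → extends → [14]
11 → replaces 14 → [11]
12 → extends → [11, 12]
13 → extends → [11, 12, 13]
16 → extends → [11, 12, 13, 16]
18 → extends → [11, 12, 13, 16, 18]
3 → replaces 11 → [3, 12, 13, 16, 18]
14 → replaces 16 → [3, 12, 13, 14, 18]
15 → replaces 18 → [3, 12, 13, 14, 15]
20 → extends → [3, 12, 13, 14, 15, 20]
5 → replaces 12 → [3, 5, 13, 14, 15, 20]
22 → extends → [3, 5, 13, 14, 15, 20, 22]
24 → extends → [3, 5, 13, 14, 15, 20, 22, 24]
7 → replaces 13 → [3, 5, 7, 14, 15, 20, 22, 24]
Eight tails, so the longest strictly increasing subsequence has length 8 (e.g. 11, 12, 13, 16, 18, 20, 22, 24).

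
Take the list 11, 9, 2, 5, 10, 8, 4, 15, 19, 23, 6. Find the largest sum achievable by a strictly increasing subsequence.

76

Let S[i] be the best sum of a strictly increasing subsequence ending at i:
i:      1  2  3  4  5  6  7  8  9 10 11
a[i]:  11  9  2  5 10  8  4 15 19 23  6
S:     11  9  2  7 19 15  6 34 53 76 13
Maximum is 76 (e.g. 9 + 10 + 15 + 19 + 23).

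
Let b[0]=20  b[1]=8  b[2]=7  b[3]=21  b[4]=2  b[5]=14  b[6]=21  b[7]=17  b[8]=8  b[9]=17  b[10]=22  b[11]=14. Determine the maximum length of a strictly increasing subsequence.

4

Track the smallest tail for each achievable length (strict):
20 → extends → [20]
8 → replaces 20 → [8]
7 → replaces 8 → [7]
21 → extends → [7, 21]
2 → replaces 7 → [2, 21]
14 → replaces 21 → [2, 14]
21 → extends → [2, 14, 21]
17 → replaces 21 → [2, 14, 17]
8 → replaces 14 → [2, 8, 17]
17 → already a tail → [2, 8, 17]
22 → extends → [2, 8, 17, 22]
14 → replaces 17 → [2, 8, 14, 22]
Four tails, so the longest strictly increasing subsequence has length 4 (e.g. 8, 14, 21, 22).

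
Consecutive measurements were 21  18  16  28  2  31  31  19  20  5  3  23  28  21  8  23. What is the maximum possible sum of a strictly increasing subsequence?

Let S[i] be the best sum of a strictly increasing subsequence ending at i:
i:       1   2   3   4   5   6   7   8   9  10  11  12  13  14  15  16
a[i]:   21  18  16  28   2  31  31  19  20   5   3  23  28  21   8  23
S:      21  18  16  49   2  80  80  37  57   7   5  80 108  78  15 101
Maximum is 108 (e.g. 18 + 19 + 20 + 23 + 28).

108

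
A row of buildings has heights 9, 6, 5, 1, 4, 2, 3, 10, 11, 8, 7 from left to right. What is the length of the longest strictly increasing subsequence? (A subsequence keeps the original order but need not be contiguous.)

Track the smallest tail for each achievable length (strict):
9 → extends → [9]
6 → replaces 9 → [6]
5 → replaces 6 → [5]
1 → replaces 5 → [1]
4 → extends → [1, 4]
2 → replaces 4 → [1, 2]
3 → extends → [1, 2, 3]
10 → extends → [1, 2, 3, 10]
11 → extends → [1, 2, 3, 10, 11]
8 → replaces 10 → [1, 2, 3, 8, 11]
7 → replaces 8 → [1, 2, 3, 7, 11]
Five tails, so the longest strictly increasing subsequence has length 5 (e.g. 1, 2, 3, 10, 11).

5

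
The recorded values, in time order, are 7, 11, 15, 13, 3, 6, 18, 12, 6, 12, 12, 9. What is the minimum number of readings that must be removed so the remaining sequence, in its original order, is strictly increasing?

Fewest deletions = n − (longest strictly increasing subsequence).
Patience tails:
7 → extends → [7]
11 → extends → [7, 11]
15 → extends → [7, 11, 15]
13 → replaces 15 → [7, 11, 13]
3 → replaces 7 → [3, 11, 13]
6 → replaces 11 → [3, 6, 13]
18 → extends → [3, 6, 13, 18]
12 → replaces 13 → [3, 6, 12, 18]
6 → already a tail → [3, 6, 12, 18]
12 → already a tail → [3, 6, 12, 18]
12 → already a tail → [3, 6, 12, 18]
9 → replaces 12 → [3, 6, 9, 18]
Longest strictly increasing subsequence has length 4, so deletions = 12 − 4 = 8.

8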